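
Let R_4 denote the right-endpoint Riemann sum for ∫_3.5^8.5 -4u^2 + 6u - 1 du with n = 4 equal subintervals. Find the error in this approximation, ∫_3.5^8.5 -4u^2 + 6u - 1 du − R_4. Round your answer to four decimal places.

136.4583

Exact integral: ∫_3.5^8.5 f(u) du ≈ -586.666667.
R_4 = -723.125.
Error ≈ -586.666667 − (-723.125) ≈ 136.4583.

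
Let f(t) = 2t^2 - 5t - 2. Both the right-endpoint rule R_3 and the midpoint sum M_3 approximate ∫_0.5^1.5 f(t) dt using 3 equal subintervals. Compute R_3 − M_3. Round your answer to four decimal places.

R_3 ≈ -4.962963.
M_3 ≈ -4.851852.
R_3 − M_3 ≈ -0.1111.

-0.1111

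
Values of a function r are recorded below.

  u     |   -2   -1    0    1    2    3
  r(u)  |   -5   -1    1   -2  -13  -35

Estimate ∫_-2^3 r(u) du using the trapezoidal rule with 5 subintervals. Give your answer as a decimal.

Δu = 1.
T_5 = (1/2)·[(-5) + 2·(-1) + 2·1 + 2·(-2) + 2·(-13) + (-35)] = -35.

-35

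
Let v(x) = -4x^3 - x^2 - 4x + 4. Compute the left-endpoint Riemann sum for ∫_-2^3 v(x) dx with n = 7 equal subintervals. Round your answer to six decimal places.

Δx = (3 − (-2))/7 = 5/7.
Left endpoints: -2, -9/7, -4/7, 1/7, 6/7, 11/7, 16/7.
v(-2) = 40, v(-9/7) = 5485/343, v(-4/7) = 2300/343, v(1/7) = 1165/343, v(6/7) = -920/343, v(11/7) = -6955/343, v(16/7) = -19940/343.
Sum = Δx · [v(-2) + v(-9/7) + v(-4/7) + ...].
Sum ≈ -10.714286.

-10.714286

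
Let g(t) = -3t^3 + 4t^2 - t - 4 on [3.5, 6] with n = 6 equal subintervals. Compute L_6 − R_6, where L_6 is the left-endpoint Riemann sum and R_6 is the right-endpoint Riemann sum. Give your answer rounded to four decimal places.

L_6 ≈ -564.365596.
R_6 ≈ -742.230179.
L_6 − R_6 ≈ 177.8646.

177.8646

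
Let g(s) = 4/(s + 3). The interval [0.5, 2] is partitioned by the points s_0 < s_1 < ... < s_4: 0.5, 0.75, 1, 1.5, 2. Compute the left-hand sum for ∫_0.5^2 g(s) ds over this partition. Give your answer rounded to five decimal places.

1.49683

Subinterval widths: 0.25, 0.25, 0.5, 0.5.
Left endpoints: 0.5, 0.75, 1, 1.5.
g(0.5) = 8/7, g(0.75) = 16/15, g(1) = 1, g(1.5) = 8/9.
Sum = Σ Δs_i · g(s_i).
Sum ≈ 1.49683.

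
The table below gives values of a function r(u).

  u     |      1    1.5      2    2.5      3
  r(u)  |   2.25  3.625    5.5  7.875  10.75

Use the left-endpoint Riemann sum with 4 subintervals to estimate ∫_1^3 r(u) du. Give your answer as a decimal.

Δu = 0.5.
Sum = 0.5·[2.25 + 3.625 + 5.5 + 7.875] = 9.625.

9.625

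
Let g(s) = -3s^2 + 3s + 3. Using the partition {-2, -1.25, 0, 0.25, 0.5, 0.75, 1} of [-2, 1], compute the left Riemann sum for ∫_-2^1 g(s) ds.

Subinterval widths: 0.75, 1.25, 0.25, 0.25, 0.25, 0.25.
Left endpoints: -2, -1.25, 0, 0.25, 0.5, 0.75.
g(-2) = -15, g(-1.25) = -5.4375, g(0) = 3, g(0.25) = 3.5625, g(0.5) = 3.75, g(0.75) = 3.5625.
Sum = Σ Δs_i · g(s_i).
Sum = -14.578125.

-14.578125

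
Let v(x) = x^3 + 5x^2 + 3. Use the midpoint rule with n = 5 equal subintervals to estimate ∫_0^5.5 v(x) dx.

515.2090625

Δx = (5.5 − 0)/5 = 1.1.
Midpoints: 0.55, 1.65, 2.75, 3.85, 4.95.
v(0.55) = 4.678875, v(1.65) = 21.104625, v(2.75) = 61.609375, v(3.85) = 134.179125, v(4.95) = 246.799875.
Sum = Δx · [v(0.55) + v(1.65) + v(2.75) + v(3.85) + v(4.95)].
Sum = 515.2090625.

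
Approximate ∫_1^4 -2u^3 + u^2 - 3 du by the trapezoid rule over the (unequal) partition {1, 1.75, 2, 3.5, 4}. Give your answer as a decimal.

Subinterval widths: 0.75, 0.25, 1.5, 0.5.
f(1) = -4, f(1.75) = -10.65625, f(2) = -15, f(3.5) = -76.5, f(4) = -115.
On each subinterval the trapezoid contributes (Δu_i/2)·[f(u_{i-1}) + f(u_i)].
Sum = -125.203125.

-125.203125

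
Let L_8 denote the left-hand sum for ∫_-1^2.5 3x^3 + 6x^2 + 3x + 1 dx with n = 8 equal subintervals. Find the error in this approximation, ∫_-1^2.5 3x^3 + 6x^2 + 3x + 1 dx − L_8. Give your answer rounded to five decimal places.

Exact integral: ∫_-1^2.5 f(x) dx = 73.171875.
L_8 ≈ 54.4978027.
Error ≈ 73.171875 − 54.4978027 ≈ 18.67407.

18.67407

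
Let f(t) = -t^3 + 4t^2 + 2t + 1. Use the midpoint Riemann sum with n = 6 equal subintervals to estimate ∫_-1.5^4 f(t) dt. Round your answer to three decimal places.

46.253

Δt = (4 − (-1.5))/6 = 11/12.
Midpoints: -25/24, -0.125, 19/24, 41/24, 2.625, 85/24.
f(-25/24) = 60649/13824, f(-0.125) = 417/512, f(19/24) = 63509/13824, f(41/24) = 153511/13824, f(2.625) = 8051/512, f(85/24) = 191219/13824.
Sum = Δt · [f(-25/24) + f(-0.125) + f(19/24) + ...].
Sum ≈ 46.253.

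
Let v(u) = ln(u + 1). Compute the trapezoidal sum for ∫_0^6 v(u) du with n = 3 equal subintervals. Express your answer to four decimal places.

Δu = (6 − 0)/3 = 2.
v(0) ≈ 0.0000, v(2) ≈ 1.0986, v(4) ≈ 1.6094, v(6) ≈ 1.9459.
T_3 = (Δu/2)·[v(u_0) + 2v(u_1) + 2v(u_2) + v(u_3)].
Sum ≈ 7.3620.

7.3620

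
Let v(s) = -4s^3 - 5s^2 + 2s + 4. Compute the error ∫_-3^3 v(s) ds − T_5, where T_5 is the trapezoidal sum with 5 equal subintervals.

Exact integral: ∫_-3^3 v(s) ds = -66.
T_5 = -73.2.
Error = -66 − (-73.2) = 7.2.

7.2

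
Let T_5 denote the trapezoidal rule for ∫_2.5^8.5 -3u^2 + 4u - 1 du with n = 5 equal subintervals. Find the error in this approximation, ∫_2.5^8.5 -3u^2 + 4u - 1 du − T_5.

Exact integral: ∫_2.5^8.5 f(u) du = -472.5.
T_5 = -476.82.
Error = -472.5 − (-476.82) = 4.32.

4.32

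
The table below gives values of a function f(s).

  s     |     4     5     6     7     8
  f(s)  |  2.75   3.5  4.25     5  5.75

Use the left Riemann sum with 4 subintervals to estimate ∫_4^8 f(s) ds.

Δs = 1.
Sum = 1·[2.75 + 3.5 + 4.25 + 5] = 15.5.

15.5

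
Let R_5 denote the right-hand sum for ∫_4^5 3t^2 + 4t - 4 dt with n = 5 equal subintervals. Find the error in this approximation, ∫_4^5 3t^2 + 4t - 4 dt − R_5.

Exact integral: ∫_4^5 f(t) dt = 75.
R_5 = 78.12.
Error = 75 − 78.12 = -3.12.

-3.12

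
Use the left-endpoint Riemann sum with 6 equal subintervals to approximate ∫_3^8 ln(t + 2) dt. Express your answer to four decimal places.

Δt = (8 − 3)/6 = 5/6.
Left endpoints: 3, 23/6, 14/3, 5.5, 19/3, 43/6.
f(3) ≈ 1.6094, f(23/6) ≈ 1.7636, f(14/3) ≈ 1.8971, f(5.5) ≈ 2.0149, f(19/3) ≈ 2.1203, f(43/6) ≈ 2.2156.
Sum = Δt · [f(3) + f(23/6) + f(14/3) + ...].
Sum ≈ 9.6841.

9.6841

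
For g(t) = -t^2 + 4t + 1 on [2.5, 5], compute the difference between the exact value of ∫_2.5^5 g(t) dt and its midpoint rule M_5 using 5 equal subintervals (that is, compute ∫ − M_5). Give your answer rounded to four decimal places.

-0.0521

Exact integral: ∫_2.5^5 g(t) dt ≈ 3.541667.
M_5 = 3.59375.
Error ≈ 3.541667 − 3.59375 ≈ -0.0521.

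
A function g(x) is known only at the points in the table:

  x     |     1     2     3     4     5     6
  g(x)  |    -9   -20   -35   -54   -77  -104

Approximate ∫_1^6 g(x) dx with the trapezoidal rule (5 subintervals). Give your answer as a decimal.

Δx = 1.
T_5 = (1/2)·[(-9) + 2·(-20) + 2·(-35) + 2·(-54) + 2·(-77) + (-104)] = -242.5.

-242.5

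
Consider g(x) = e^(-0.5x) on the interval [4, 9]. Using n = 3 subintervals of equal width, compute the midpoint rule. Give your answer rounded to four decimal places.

0.2414

Δx = (9 − 4)/3 = 5/3.
Midpoints: 29/6, 6.5, 49/6.
g(29/6) ≈ 0.0892, g(6.5) ≈ 0.0388, g(49/6) ≈ 0.0169.
Sum = Δx · [g(29/6) + g(6.5) + g(49/6)].
Sum ≈ 0.2414.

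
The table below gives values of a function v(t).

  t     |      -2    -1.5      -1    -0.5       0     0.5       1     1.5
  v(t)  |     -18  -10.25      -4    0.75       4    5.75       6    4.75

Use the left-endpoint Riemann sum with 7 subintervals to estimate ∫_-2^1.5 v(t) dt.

-7.875

Δt = 0.5.
Sum = 0.5·[(-18) + (-10.25) + (-4) + 0.75 + 4 + 5.75 + 6] = -7.875.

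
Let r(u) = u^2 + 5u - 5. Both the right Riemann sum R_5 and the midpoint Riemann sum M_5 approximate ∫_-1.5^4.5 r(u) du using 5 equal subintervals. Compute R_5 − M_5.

30.96

R_5 = 76.74.
M_5 = 45.78.
R_5 − M_5 = 30.96.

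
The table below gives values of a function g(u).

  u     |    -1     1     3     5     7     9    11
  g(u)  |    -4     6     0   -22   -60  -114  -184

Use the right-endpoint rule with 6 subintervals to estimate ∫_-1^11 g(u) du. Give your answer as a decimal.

-748

Δu = 2.
Sum = 2·[6 + 0 + (-22) + (-60) + (-114) + (-184)] = -748.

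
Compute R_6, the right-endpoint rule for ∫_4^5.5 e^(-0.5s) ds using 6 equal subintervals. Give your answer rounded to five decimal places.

0.13407

Δs = (5.5 − 4)/6 = 0.25.
Right endpoints: 4.25, 4.5, 4.75, 5, 5.25, 5.5.
f(4.25) ≈ 0.11943, f(4.5) ≈ 0.10540, f(4.75) ≈ 0.09301, f(5) ≈ 0.08208, f(5.25) ≈ 0.07244, f(5.5) ≈ 0.06393.
Sum = Δs · [f(4.25) + f(4.5) + f(4.75) + ...].
Sum ≈ 0.13407.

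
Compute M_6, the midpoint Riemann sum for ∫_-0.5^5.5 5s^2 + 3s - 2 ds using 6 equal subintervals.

308

Δs = (5.5 − (-0.5))/6 = 1.
Midpoints: 0, 1, 2, 3, 4, 5.
f(0) = -2, f(1) = 6, f(2) = 24, f(3) = 52, f(4) = 90, f(5) = 138.
Sum = Δs · [f(0) + f(1) + f(2) + ...].
Sum = 308.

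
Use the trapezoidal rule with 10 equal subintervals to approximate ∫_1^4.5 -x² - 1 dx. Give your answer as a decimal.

Δx = (4.5 − 1)/10 = 0.35.
f(1) = -2, f(1.35) = -2.8225, f(1.7) = -3.89, f(2.05) = -5.2025, f(2.4) = -6.76, f(2.75) = -8.5625, f(3.1) = -10.61, f(3.45) = -12.9025, f(3.8) = -15.44, f(4.15) = -18.2225, f(4.5) = -21.25.
T_10 = (Δx/2)·[f(x_0) + 2f(x_1) + ... + 2f(x_{9}) + f(x_10)].
Sum = -33.613125.

-33.613125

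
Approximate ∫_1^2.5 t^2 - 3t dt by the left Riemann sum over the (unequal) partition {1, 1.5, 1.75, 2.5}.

Subinterval widths: 0.5, 0.25, 0.75.
Left endpoints: 1, 1.5, 1.75.
f(1) = -2, f(1.5) = -2.25, f(1.75) = -2.1875.
Sum = Σ Δt_i · f(t_i).
Sum = -3.203125.

-3.203125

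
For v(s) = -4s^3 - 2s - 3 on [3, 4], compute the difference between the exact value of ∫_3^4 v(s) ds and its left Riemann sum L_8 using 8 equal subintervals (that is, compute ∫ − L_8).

-9.265625

Exact integral: ∫_3^4 v(s) ds = -185.
L_8 = -175.734375.
Error = -185 − (-175.734375) = -9.265625.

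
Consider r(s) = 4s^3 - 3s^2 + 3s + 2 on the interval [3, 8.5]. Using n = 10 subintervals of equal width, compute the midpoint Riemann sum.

Δs = (8.5 − 3)/10 = 0.55.
Midpoints: 3.275, 3.825, 4.375, 4.925, 5.475, 6.025, 6.575, 7.125, 7.675, 8.225.
r(3.275) = 120.1538125, r(3.825) = 193.4316875, r(4.375) = 292.6640625, r(4.925) = 421.8439375, r(5.475) = 584.9643125, r(6.025) = 786.0181875, r(6.575) = 1028.9985625, r(7.125) = 1317.8984375, r(7.675) = 1656.7108125, r(8.225) = 2049.4286875.
Sum = Δs · [r(3.275) + r(3.825) + r(4.375) + ...].
Sum = 4648.661875.

4648.661875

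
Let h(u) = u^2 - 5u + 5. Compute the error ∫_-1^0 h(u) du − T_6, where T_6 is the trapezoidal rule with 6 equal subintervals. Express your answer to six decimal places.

Exact integral: ∫_-1^0 h(u) du ≈ 7.83333333.
T_6 ≈ 7.83796296.
Error ≈ 7.83333333 − 7.83796296 ≈ -0.004630.

-0.004630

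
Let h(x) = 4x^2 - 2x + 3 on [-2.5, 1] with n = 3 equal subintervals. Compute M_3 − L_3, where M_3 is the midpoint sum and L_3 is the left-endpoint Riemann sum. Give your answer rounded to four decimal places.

-21.0972

M_3 ≈ 36.328704.
L_3 ≈ 57.425926.
M_3 − L_3 ≈ -21.0972.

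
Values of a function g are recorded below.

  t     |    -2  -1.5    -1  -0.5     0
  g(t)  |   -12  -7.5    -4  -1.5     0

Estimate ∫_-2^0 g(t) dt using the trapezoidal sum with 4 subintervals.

Δt = 0.5.
T_4 = (0.5/2)·[(-12) + 2·(-7.5) + 2·(-4) + 2·(-1.5) + 0] = -9.5.

-9.5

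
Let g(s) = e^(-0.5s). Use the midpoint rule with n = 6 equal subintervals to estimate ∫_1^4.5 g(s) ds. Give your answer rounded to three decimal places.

Δs = (4.5 − 1)/6 = 7/12.
Midpoints: 31/24, 1.875, 59/24, 73/24, 3.625, 101/24.
g(31/24) ≈ 0.524, g(1.875) ≈ 0.392, g(59/24) ≈ 0.293, g(73/24) ≈ 0.219, g(3.625) ≈ 0.163, g(101/24) ≈ 0.122.
Sum = Δs · [g(31/24) + g(1.875) + g(59/24) + ...].
Sum ≈ 0.999.

0.999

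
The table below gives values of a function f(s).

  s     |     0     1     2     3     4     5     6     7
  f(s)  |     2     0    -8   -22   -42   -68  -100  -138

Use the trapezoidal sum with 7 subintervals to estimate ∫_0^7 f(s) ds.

Δs = 1.
T_7 = (1/2)·[2 + 2·0 + 2·(-8) + 2·(-22) + 2·(-42) + 2·(-68) + 2·(-100) + (-138)] = -308.

-308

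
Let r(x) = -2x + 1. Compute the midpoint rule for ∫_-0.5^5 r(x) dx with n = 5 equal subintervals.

-19.25

Δx = (5 − (-0.5))/5 = 1.1.
Midpoints: 0.05, 1.15, 2.25, 3.35, 4.45.
r(0.05) = 0.9, r(1.15) = -1.3, r(2.25) = -3.5, r(3.35) = -5.7, r(4.45) = -7.9.
Sum = Δx · [r(0.05) + r(1.15) + r(2.25) + r(3.35) + r(4.45)].
Sum = -19.25.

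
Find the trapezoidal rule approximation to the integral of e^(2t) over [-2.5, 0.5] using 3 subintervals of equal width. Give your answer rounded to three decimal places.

1.780

Δt = (0.5 − (-2.5))/3 = 1.
f(-2.5) ≈ 0.007, f(-1.5) ≈ 0.050, f(-0.5) ≈ 0.368, f(0.5) ≈ 2.718.
T_3 = (Δt/2)·[f(t_0) + 2f(t_1) + 2f(t_2) + f(t_3)].
Sum ≈ 1.780.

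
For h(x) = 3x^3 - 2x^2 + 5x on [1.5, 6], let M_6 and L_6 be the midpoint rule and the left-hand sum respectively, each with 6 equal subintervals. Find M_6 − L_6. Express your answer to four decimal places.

M_6 ≈ 904.130859.
L_6 = 701.89453125.
M_6 − L_6 ≈ 202.2363.

202.2363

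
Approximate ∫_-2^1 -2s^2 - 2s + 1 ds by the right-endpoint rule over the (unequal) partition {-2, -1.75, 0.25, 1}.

Subinterval widths: 0.25, 2, 0.75.
Right endpoints: -1.75, 0.25, 1.
f(-1.75) = -1.625, f(0.25) = 0.375, f(1) = -3.
Sum = Σ Δs_i · f(s_i).
Sum = -1.90625.

-1.90625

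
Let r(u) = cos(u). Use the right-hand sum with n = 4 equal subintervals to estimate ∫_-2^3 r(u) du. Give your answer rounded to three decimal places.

Δu = (3 − (-2))/4 = 1.25.
Right endpoints: -0.75, 0.5, 1.75, 3.
r(-0.75) ≈ 0.732, r(0.5) ≈ 0.878, r(1.75) ≈ -0.178, r(3) ≈ -0.990.
Sum = Δu · [r(-0.75) + r(0.5) + r(1.75) + r(3)].
Sum ≈ 0.551.

0.551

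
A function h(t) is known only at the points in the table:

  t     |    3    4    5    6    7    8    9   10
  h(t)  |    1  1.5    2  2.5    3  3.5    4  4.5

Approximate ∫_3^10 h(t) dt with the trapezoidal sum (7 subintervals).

19.25

Δt = 1.
T_7 = (1/2)·[1 + 2·1.5 + 2·2 + 2·2.5 + 2·3 + 2·3.5 + 2·4 + 4.5] = 19.25.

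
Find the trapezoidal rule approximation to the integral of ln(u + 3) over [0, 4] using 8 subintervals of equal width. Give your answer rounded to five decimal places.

6.32157

Δu = (4 − 0)/8 = 0.5.
f(0) ≈ 1.09861, f(0.5) ≈ 1.25276, f(1) ≈ 1.38629, f(1.5) ≈ 1.50408, f(2) ≈ 1.60944, f(2.5) ≈ 1.70475, f(3) ≈ 1.79176, f(3.5) ≈ 1.87180, f(4) ≈ 1.94591.
T_8 = (Δu/2)·[f(u_0) + 2f(u_1) + ... + 2f(u_{7}) + f(u_8)].
Sum ≈ 6.32157.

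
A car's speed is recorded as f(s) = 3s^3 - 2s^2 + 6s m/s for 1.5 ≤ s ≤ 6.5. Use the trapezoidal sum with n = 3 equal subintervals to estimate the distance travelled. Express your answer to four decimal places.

1352.8704

Δs = (6.5 − 1.5)/3 = 5/3.
f(1.5) = 14.625, f(19/6) = 2261/24, f(29/6) = 23113/72, f(6.5) = 778.375.
T_3 = (Δs/2)·[f(s_0) + 2f(s_1) + 2f(s_2) + f(s_3)].
Sum ≈ 1352.8704.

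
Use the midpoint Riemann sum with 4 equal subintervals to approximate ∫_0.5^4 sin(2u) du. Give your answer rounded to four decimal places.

Δu = (4 − 0.5)/4 = 0.875.
Midpoints: 0.9375, 1.8125, 2.6875, 3.5625.
f(0.9375) ≈ 0.9541, f(1.8125) ≈ -0.4648, f(2.6875) ≈ -0.7884, f(3.5625) ≈ 0.7459.
Sum = Δu · [f(0.9375) + f(1.8125) + f(2.6875) + f(3.5625)].
Sum ≈ 0.3909.

0.3909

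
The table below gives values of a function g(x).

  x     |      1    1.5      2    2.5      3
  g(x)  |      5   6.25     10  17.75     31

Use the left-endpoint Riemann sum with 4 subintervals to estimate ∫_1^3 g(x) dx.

Δx = 0.5.
Sum = 0.5·[5 + 6.25 + 10 + 17.75] = 19.5.

19.5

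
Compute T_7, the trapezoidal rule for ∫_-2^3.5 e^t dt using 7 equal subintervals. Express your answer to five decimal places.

34.65959

Δt = (3.5 − (-2))/7 = 11/14.
f(-2) ≈ 0.13534, f(-17/14) ≈ 0.29692, f(-3/7) ≈ 0.65144, f(5/14) ≈ 1.42924, f(8/7) ≈ 3.13571, f(27/14) ≈ 6.87968, f(19/7) ≈ 15.09382, f(3.5) ≈ 33.11545.
T_7 = (Δt/2)·[f(t_0) + 2f(t_1) + ... + 2f(t_{6}) + f(t_7)].
Sum ≈ 34.65959.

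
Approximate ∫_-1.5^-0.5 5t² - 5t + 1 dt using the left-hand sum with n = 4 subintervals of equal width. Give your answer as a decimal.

13.34375

Δt = (-0.5 − (-1.5))/4 = 0.25.
Left endpoints: -1.5, -1.25, -1, -0.75.
f(-1.5) = 19.75, f(-1.25) = 15.0625, f(-1) = 11, f(-0.75) = 7.5625.
Sum = Δt · [f(-1.5) + f(-1.25) + f(-1) + f(-0.75)].
Sum = 13.34375.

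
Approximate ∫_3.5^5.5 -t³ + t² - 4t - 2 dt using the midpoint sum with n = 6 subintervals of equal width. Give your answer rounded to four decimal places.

Δt = (5.5 − 3.5)/6 = 1/3.
Midpoints: 11/3, 4, 13/3, 14/3, 5, 16/3.
f(11/3) = -1418/27, f(4) = -66, f(13/3) = -2212/27, f(14/3) = -2714/27, f(5) = -122, f(16/3) = -3958/27.
Sum = Δt · [f(11/3) + f(4) + f(13/3) + ...].
Sum ≈ -189.8519.

-189.8519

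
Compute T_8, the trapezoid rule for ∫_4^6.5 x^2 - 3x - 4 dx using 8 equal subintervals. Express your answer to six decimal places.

Δx = (6.5 − 4)/8 = 0.3125.
f(4) = 0, f(4.3125) = 1.66015625, f(4.625) = 3.515625, f(4.9375) = 5.56640625, f(5.25) = 7.8125, f(5.5625) = 10.25390625, f(5.875) = 12.890625, f(6.1875) = 15.72265625, f(6.5) = 18.75.
T_8 = (Δx/2)·[f(x_0) + 2f(x_1) + ... + 2f(x_{7}) + f(x_8)].
Sum ≈ 20.874023.

20.874023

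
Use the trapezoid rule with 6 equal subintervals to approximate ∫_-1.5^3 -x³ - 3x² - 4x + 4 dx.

Δx = (3 − (-1.5))/6 = 0.75.
f(-1.5) = 6.625, f(-0.75) = 5.734375, f(0) = 4, f(0.75) = -1.109375, f(1.5) = -12.125, f(2.25) = -31.578125, f(3) = -62.
T_6 = (Δx/2)·[f(x_0) + 2f(x_1) + ... + 2f(x_{5}) + f(x_6)].
Sum = -47.07421875.

-47.07421875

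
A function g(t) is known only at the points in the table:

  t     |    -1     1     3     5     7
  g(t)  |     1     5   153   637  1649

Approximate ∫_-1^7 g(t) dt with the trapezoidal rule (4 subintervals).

3240

Δt = 2.
T_4 = (2/2)·[1 + 2·5 + 2·153 + 2·637 + 1649] = 3240.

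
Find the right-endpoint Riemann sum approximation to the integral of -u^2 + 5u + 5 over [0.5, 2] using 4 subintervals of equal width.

14.91796875

Δu = (2 − 0.5)/4 = 0.375.
Right endpoints: 0.875, 1.25, 1.625, 2.
f(0.875) = 8.609375, f(1.25) = 9.6875, f(1.625) = 10.484375, f(2) = 11.
Sum = Δu · [f(0.875) + f(1.25) + f(1.625) + f(2)].
Sum = 14.91796875.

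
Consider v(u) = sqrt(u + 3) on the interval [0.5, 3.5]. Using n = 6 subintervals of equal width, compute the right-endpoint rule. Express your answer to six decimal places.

Δu = (3.5 − 0.5)/6 = 0.5.
Right endpoints: 1, 1.5, 2, 2.5, 3, 3.5.
v(1) ≈ 2.000000, v(1.5) ≈ 2.121320, v(2) ≈ 2.236068, v(2.5) ≈ 2.345208, v(3) ≈ 2.449490, v(3.5) ≈ 2.549510.
Sum = Δu · [v(1) + v(1.5) + v(2) + ...].
Sum ≈ 6.850798.

6.850798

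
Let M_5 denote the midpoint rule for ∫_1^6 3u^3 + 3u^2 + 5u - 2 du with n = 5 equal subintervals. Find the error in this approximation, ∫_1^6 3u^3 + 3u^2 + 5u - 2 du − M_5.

Exact integral: ∫_1^6 f(u) du = 1263.75.
M_5 = 1249.375.
Error = 1263.75 − 1249.375 = 14.375.

14.375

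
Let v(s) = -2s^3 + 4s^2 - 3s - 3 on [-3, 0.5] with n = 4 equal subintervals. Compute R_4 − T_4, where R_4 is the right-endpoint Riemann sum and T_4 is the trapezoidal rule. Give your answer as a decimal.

R_4 ≈ 40.755859.
T_4 ≈ 84.396484.
R_4 − T_4 = -43.640625.

-43.640625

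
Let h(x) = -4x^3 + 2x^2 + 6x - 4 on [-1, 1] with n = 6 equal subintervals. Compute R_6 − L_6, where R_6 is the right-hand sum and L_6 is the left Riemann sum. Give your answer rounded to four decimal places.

R_6 ≈ -5.925926.
L_6 ≈ -7.259259.
R_6 − L_6 ≈ 1.3333.

1.3333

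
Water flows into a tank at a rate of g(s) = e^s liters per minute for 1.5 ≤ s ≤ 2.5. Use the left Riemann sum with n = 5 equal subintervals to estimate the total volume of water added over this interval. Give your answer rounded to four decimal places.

6.9564

Δs = (2.5 − 1.5)/5 = 0.2.
Left endpoints: 1.5, 1.7, 1.9, 2.1, 2.3.
g(1.5) ≈ 4.4817, g(1.7) ≈ 5.4739, g(1.9) ≈ 6.6859, g(2.1) ≈ 8.1662, g(2.3) ≈ 9.9742.
Sum = Δs · [g(1.5) + g(1.7) + g(1.9) + g(2.1) + g(2.3)].
Sum ≈ 6.9564.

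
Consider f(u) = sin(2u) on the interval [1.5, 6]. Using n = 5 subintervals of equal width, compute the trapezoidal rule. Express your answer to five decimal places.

-0.65486

Δu = (6 − 1.5)/5 = 0.9.
f(1.5) ≈ 0.14112, f(2.4) ≈ -0.99616, f(3.3) ≈ 0.31154, f(4.2) ≈ 0.85460, f(5.1) ≈ -0.69987, f(6) ≈ -0.53657.
T_5 = (Δu/2)·[f(u_0) + 2f(u_1) + ... + 2f(u_{4}) + f(u_5)].
Sum ≈ -0.65486.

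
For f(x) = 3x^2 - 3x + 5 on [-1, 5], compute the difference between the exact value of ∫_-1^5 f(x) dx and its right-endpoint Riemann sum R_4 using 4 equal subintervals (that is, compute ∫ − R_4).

Exact integral: ∫_-1^5 f(x) dx = 120.
R_4 = 167.25.
Error = 120 − 167.25 = -47.25.

-47.25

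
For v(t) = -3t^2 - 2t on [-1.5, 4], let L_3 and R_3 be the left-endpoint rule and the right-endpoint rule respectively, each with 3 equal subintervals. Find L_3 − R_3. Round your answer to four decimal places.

95.7917

L_3 ≈ -42.472222.
R_3 ≈ -138.263889.
L_3 − R_3 ≈ 95.7917.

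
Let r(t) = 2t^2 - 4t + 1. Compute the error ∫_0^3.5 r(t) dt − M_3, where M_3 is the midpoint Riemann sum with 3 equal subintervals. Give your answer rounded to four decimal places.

Exact integral: ∫_0^3.5 r(t) dt ≈ 7.583333.
M_3 ≈ 6.789352.
Error ≈ 7.583333 − 6.789352 ≈ 0.7940.

0.7940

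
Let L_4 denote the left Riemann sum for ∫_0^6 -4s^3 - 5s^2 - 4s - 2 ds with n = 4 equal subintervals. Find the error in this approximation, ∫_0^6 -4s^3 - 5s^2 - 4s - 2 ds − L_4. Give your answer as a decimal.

Exact integral: ∫_0^6 f(s) ds = -1740.
L_4 = -1031.25.
Error = -1740 − (-1031.25) = -708.75.

-708.75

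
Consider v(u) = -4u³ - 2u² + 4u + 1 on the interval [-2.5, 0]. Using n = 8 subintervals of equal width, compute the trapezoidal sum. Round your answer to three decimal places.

19.175

Δu = (0 − (-2.5))/8 = 0.3125.
v(-2.5) = 41, v(-2.1875) = 25139/1024, v(-1.875) = 12.8359375, v(-1.5625) = 5249/1024, v(-1.25) = 0.6875, v(-0.9375) = -1241/1024, v(-0.625) = -1.3046875, v(-0.3125) = -331/1024, v(0) = 1.
T_8 = (Δu/2)·[v(u_0) + 2v(u_1) + ... + 2v(u_{7}) + v(u_8)].
Sum ≈ 19.175.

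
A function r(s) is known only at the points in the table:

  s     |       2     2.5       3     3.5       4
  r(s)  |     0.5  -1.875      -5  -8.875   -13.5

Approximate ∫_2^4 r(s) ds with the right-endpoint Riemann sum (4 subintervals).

-14.625

Δs = 0.5.
Sum = 0.5·[(-1.875) + (-5) + (-8.875) + (-13.5)] = -14.625.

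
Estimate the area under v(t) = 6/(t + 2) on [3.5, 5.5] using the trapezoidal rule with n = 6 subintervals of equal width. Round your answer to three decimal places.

Δt = (5.5 − 3.5)/6 = 1/3.
v(3.5) = 12/11, v(23/6) = 36/35, v(25/6) = 36/37, v(4.5) = 12/13, v(29/6) = 36/41, v(31/6) = 36/43, v(5.5) = 0.8.
T_6 = (Δt/2)·[v(t_0) + 2v(t_1) + ... + 2v(t_{5}) + v(t_6)].
Sum ≈ 1.862.

1.862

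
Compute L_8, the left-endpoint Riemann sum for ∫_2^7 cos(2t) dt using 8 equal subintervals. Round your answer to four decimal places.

0.5099

Δt = (7 − 2)/8 = 0.625.
Left endpoints: 2, 2.625, 3.25, 3.875, 4.5, 5.125, 5.75, 6.375.
f(2) ≈ -0.6536, f(2.625) ≈ 0.5121, f(3.25) ≈ 0.9766, f(3.875) ≈ 0.1038, f(4.5) ≈ -0.9111, f(5.125) ≈ -0.6784, f(5.75) ≈ 0.4833, f(6.375) ≈ 0.9832.
Sum = Δt · [f(2) + f(2.625) + f(3.25) + ...].
Sum ≈ 0.5099.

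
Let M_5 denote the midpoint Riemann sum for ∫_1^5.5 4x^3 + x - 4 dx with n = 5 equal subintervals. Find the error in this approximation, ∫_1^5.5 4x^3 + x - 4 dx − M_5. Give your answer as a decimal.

Exact integral: ∫_1^5.5 f(x) dx = 910.6875.
M_5 = 898.84125.
Error = 910.6875 − 898.84125 = 11.84625.

11.84625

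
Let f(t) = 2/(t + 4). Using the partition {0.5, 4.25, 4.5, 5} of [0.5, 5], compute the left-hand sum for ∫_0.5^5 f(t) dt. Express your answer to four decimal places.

1.8449

Subinterval widths: 3.75, 0.25, 0.5.
Left endpoints: 0.5, 4.25, 4.5.
f(0.5) = 4/9, f(4.25) = 8/33, f(4.5) = 4/17.
Sum = Σ Δt_i · f(t_i).
Sum ≈ 1.8449.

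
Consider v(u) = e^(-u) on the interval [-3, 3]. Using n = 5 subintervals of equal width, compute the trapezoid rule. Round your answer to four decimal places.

Δu = (3 − (-3))/5 = 1.2.
v(-3) ≈ 20.0855, v(-1.8) ≈ 6.0496, v(-0.6) ≈ 1.8221, v(0.6) ≈ 0.5488, v(1.8) ≈ 0.1653, v(3) ≈ 0.0498.
T_5 = (Δu/2)·[v(u_0) + 2v(u_1) + ... + 2v(u_{4}) + v(u_5)].
Sum ≈ 22.3842.

22.3842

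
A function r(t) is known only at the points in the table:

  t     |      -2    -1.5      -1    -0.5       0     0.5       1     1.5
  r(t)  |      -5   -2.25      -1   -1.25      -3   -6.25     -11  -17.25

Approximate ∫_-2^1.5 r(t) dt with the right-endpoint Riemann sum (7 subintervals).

Δt = 0.5.
Sum = 0.5·[(-2.25) + (-1) + (-1.25) + (-3) + (-6.25) + (-11) + (-17.25)] = -21.

-21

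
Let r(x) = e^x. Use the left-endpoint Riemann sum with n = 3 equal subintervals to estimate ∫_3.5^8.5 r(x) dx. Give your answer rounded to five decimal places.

Δx = (8.5 − 3.5)/3 = 5/3.
Left endpoints: 3.5, 31/6, 41/6.
r(3.5) ≈ 33.11545, r(31/6) ≈ 175.32943, r(41/6) ≈ 928.27993.
Sum = Δx · [r(3.5) + r(31/6) + r(41/6)].
Sum ≈ 1894.54135.

1894.54135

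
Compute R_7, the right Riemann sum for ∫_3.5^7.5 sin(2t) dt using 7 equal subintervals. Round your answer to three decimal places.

0.671

Δt = (7.5 − 3.5)/7 = 4/7.
Right endpoints: 57/14, 65/14, 73/14, 81/14, 89/14, 97/14, 7.5.
f(57/14) ≈ 0.959, f(65/14) ≈ 0.139, f(73/14) ≈ -0.844, f(81/14) ≈ -0.839, f(89/14) ≈ 0.147, f(97/14) ≈ 0.961, f(7.5) ≈ 0.650.
Sum = Δt · [f(57/14) + f(65/14) + f(73/14) + ...].
Sum ≈ 0.671.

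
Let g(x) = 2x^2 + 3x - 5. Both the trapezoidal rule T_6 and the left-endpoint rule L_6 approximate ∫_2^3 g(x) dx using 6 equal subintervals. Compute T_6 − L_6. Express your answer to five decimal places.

1.08333

T_6 ≈ 15.1759259.
L_6 ≈ 14.0925926.
T_6 − L_6 ≈ 1.08333.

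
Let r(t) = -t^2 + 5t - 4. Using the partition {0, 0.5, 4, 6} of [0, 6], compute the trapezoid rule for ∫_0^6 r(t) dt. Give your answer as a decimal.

-14.5

Subinterval widths: 0.5, 3.5, 2.
r(0) = -4, r(0.5) = -1.75, r(4) = 0, r(6) = -10.
On each subinterval the trapezoid contributes (Δt_i/2)·[r(t_{i-1}) + r(t_i)].
Sum = -14.5.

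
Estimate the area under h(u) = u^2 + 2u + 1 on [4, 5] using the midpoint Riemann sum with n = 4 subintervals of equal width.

30.328125

Δu = (5 − 4)/4 = 0.25.
Midpoints: 4.125, 4.375, 4.625, 4.875.
h(4.125) = 26.265625, h(4.375) = 28.890625, h(4.625) = 31.640625, h(4.875) = 34.515625.
Sum = Δu · [h(4.125) + h(4.375) + h(4.625) + h(4.875)].
Sum = 30.328125.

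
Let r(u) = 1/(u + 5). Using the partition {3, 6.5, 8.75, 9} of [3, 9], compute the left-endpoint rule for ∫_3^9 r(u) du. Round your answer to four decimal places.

Subinterval widths: 3.5, 2.25, 0.25.
Left endpoints: 3, 6.5, 8.75.
r(3) = 0.125, r(6.5) = 2/23, r(8.75) = 4/55.
Sum = Σ Δu_i · r(u_i).
Sum ≈ 0.6513.

0.6513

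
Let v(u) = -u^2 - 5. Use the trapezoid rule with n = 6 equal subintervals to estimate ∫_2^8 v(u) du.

-199

Δu = (8 − 2)/6 = 1.
v(2) = -9, v(3) = -14, v(4) = -21, v(5) = -30, v(6) = -41, v(7) = -54, v(8) = -69.
T_6 = (Δu/2)·[v(u_0) + 2v(u_1) + ... + 2v(u_{5}) + v(u_6)].
Sum = -199.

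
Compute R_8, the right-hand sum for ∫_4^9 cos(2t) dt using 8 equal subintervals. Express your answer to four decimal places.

Δt = (9 − 4)/8 = 0.625.
Right endpoints: 4.625, 5.25, 5.875, 6.5, 7.125, 7.75, 8.375, 9.
f(4.625) ≈ -0.9848, f(5.25) ≈ -0.4755, f(5.875) ≈ 0.6849, f(6.5) ≈ 0.9074, f(7.125) ≈ -0.1126, f(7.75) ≈ -0.9785, f(8.375) ≈ -0.5045, f(9) ≈ 0.6603.
Sum = Δt · [f(4.625) + f(5.25) + f(5.875) + ...].
Sum ≈ -0.5020.

-0.5020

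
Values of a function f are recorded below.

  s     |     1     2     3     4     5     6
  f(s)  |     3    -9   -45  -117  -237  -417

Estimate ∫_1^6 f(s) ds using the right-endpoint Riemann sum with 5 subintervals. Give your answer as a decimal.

-825

Δs = 1.
Sum = 1·[(-9) + (-45) + (-117) + (-237) + (-417)] = -825.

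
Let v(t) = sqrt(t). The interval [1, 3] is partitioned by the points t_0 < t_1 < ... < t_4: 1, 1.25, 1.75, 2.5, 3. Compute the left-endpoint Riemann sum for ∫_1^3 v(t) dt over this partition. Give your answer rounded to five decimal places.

2.59174

Subinterval widths: 0.25, 0.5, 0.75, 0.5.
Left endpoints: 1, 1.25, 1.75, 2.5.
v(1) ≈ 1.00000, v(1.25) ≈ 1.11803, v(1.75) ≈ 1.32288, v(2.5) ≈ 1.58114.
Sum = Σ Δt_i · v(t_i).
Sum ≈ 2.59174.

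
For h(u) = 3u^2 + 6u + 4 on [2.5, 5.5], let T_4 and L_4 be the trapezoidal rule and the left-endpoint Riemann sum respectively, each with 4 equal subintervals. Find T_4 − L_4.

33.75

T_4 = 235.59375.
L_4 = 201.84375.
T_4 − L_4 = 33.75.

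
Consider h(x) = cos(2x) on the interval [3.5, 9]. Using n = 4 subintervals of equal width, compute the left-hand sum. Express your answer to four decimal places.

Δx = (9 − 3.5)/4 = 1.375.
Left endpoints: 3.5, 4.875, 6.25, 7.625.
h(3.5) ≈ 0.7539, h(4.875) ≈ -0.9476, h(6.25) ≈ 0.9978, h(7.625) ≈ -0.8970.
Sum = Δx · [h(3.5) + h(4.875) + h(6.25) + h(7.625)].
Sum ≈ -0.1276.

-0.1276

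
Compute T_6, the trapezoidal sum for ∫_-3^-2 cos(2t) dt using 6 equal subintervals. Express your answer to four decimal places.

0.2365

Δt = (-2 − (-3))/6 = 1/6.
f(-3) ≈ 0.9602, f(-17/6) ≈ 0.8159, f(-8/3) ≈ 0.5818, f(-2.5) ≈ 0.2837, f(-7/3) ≈ -0.0457, f(-13/6) ≈ -0.3700, f(-2) ≈ -0.6536.
T_6 = (Δt/2)·[f(t_0) + 2f(t_1) + ... + 2f(t_{5}) + f(t_6)].
Sum ≈ 0.2365.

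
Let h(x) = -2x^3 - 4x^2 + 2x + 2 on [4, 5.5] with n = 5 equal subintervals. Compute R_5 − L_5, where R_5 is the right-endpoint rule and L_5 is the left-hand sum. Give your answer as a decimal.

R_5 = -488.325.
L_5 = -410.7.
R_5 − L_5 = -77.625.

-77.625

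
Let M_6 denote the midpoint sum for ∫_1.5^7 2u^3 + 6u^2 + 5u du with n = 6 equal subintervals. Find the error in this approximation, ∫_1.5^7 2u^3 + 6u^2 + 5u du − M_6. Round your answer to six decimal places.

Exact integral: ∫_1.5^7 f(u) du = 1994.09375.
M_6 ≈ 1981.96223958.
Error ≈ 1994.09375 − 1981.96223958 ≈ 12.131510.

12.131510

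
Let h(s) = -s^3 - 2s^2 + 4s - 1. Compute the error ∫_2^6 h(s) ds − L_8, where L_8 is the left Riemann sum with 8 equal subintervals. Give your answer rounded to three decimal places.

Exact integral: ∫_2^6 h(s) ds ≈ -398.66667.
L_8 = -337.
Error ≈ -398.66667 − (-337) ≈ -61.667.

-61.667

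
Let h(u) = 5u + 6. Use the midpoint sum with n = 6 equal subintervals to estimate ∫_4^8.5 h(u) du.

167.625

Δu = (8.5 − 4)/6 = 0.75.
Midpoints: 4.375, 5.125, 5.875, 6.625, 7.375, 8.125.
h(4.375) = 27.875, h(5.125) = 31.625, h(5.875) = 35.375, h(6.625) = 39.125, h(7.375) = 42.875, h(8.125) = 46.625.
Sum = Δu · [h(4.375) + h(5.125) + h(5.875) + ...].
Sum = 167.625.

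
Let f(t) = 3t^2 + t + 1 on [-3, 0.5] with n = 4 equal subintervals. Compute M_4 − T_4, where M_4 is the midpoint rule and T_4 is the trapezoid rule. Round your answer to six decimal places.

-2.009766

M_4 ≈ 25.58007812.
T_4 = 27.58984375.
M_4 − T_4 ≈ -2.009766.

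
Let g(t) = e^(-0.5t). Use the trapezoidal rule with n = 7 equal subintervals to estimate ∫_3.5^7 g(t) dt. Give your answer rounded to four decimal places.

Δt = (7 − 3.5)/7 = 0.5.
g(3.5) ≈ 0.1738, g(4) ≈ 0.1353, g(4.5) ≈ 0.1054, g(5) ≈ 0.0821, g(5.5) ≈ 0.0639, g(6) ≈ 0.0498, g(6.5) ≈ 0.0388, g(7) ≈ 0.0302.
T_7 = (Δt/2)·[g(t_0) + 2g(t_1) + ... + 2g(t_{6}) + g(t_7)].
Sum ≈ 0.2886.

0.2886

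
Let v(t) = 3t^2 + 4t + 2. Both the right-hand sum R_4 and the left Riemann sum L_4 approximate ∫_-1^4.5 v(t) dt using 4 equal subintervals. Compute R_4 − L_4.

109.65625

R_4 = 201.65234375.
L_4 = 91.99609375.
R_4 − L_4 = 109.65625.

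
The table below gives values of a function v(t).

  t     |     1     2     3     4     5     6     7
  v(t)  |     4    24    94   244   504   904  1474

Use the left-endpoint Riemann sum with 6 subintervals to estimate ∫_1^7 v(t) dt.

1774

Δt = 1.
Sum = 1·[4 + 24 + 94 + 244 + 504 + 904] = 1774.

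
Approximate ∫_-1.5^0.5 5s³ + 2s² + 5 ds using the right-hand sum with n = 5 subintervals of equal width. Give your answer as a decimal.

8.49

Δs = (0.5 − (-1.5))/5 = 0.4.
Right endpoints: -1.1, -0.7, -0.3, 0.1, 0.5.
f(-1.1) = 0.765, f(-0.7) = 4.265, f(-0.3) = 5.045, f(0.1) = 5.025, f(0.5) = 6.125.
Sum = Δs · [f(-1.1) + f(-0.7) + f(-0.3) + f(0.1) + f(0.5)].
Sum = 8.49.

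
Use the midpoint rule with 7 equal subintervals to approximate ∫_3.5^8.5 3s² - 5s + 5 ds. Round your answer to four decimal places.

445.6122

Δs = (8.5 − 3.5)/7 = 5/7.
Midpoints: 27/7, 32/7, 37/7, 6, 47/7, 52/7, 57/7.
f(27/7) = 1487/49, f(32/7) = 2197/49, f(37/7) = 3057/49, f(6) = 83, f(47/7) = 5227/49, f(52/7) = 6537/49, f(57/7) = 7997/49.
Sum = Δs · [f(27/7) + f(32/7) + f(37/7) + ...].
Sum ≈ 445.6122.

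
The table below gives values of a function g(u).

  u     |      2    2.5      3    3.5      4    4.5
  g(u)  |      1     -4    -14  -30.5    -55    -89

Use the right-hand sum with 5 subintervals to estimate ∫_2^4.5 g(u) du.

-96.25

Δu = 0.5.
Sum = 0.5·[(-4) + (-14) + (-30.5) + (-55) + (-89)] = -96.25.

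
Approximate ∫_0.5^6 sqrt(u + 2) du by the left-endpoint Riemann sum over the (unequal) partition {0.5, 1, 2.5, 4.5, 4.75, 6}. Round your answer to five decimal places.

Subinterval widths: 0.5, 1.5, 2, 0.25, 1.25.
Left endpoints: 0.5, 1, 2.5, 4.5, 4.75.
f(0.5) ≈ 1.58114, f(1) ≈ 1.73205, f(2.5) ≈ 2.12132, f(4.5) ≈ 2.54951, f(4.75) ≈ 2.59808.
Sum = Σ Δu_i · f(u_i).
Sum ≈ 11.51626.

11.51626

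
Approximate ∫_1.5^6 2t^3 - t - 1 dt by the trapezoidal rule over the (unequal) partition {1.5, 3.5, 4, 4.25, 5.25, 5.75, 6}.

650.15625

Subinterval widths: 2, 0.5, 0.25, 1, 0.5, 0.25.
f(1.5) = 4.25, f(3.5) = 81.25, f(4) = 123, f(4.25) = 148.28125, f(5.25) = 283.15625, f(5.75) = 373.46875, f(6) = 425.
On each subinterval the trapezoid contributes (Δt_i/2)·[f(t_{i-1}) + f(t_i)].
Sum = 650.15625.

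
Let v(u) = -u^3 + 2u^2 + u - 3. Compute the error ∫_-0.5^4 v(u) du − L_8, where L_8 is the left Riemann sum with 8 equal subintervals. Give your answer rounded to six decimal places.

Exact integral: ∫_-0.5^4 v(u) du = -26.859375.
L_8 ≈ -19.72045898.
Error ≈ -26.859375 − (-19.72045898) ≈ -7.138916.

-7.138916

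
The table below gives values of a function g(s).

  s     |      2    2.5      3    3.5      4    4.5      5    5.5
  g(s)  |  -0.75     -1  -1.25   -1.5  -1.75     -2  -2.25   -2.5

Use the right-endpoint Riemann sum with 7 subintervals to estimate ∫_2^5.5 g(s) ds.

Δs = 0.5.
Sum = 0.5·[(-1) + (-1.25) + (-1.5) + (-1.75) + (-2) + (-2.25) + (-2.5)] = -6.125.

-6.125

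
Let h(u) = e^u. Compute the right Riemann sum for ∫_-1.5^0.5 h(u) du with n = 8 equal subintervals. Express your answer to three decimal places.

Δu = (0.5 − (-1.5))/8 = 0.25.
Right endpoints: -1.25, -1, -0.75, -0.5, -0.25, 0, 0.25, 0.5.
h(-1.25) ≈ 0.287, h(-1) ≈ 0.368, h(-0.75) ≈ 0.472, h(-0.5) ≈ 0.607, h(-0.25) ≈ 0.779, h(0) ≈ 1.000, h(0.25) ≈ 1.284, h(0.5) ≈ 1.649.
Sum = Δu · [h(-1.25) + h(-1) + h(-0.75) + ...].
Sum ≈ 1.611.

1.611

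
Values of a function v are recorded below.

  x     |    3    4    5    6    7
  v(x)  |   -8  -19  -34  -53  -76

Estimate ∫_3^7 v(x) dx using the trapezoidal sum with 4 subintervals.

-148

Δx = 1.
T_4 = (1/2)·[(-8) + 2·(-19) + 2·(-34) + 2·(-53) + (-76)] = -148.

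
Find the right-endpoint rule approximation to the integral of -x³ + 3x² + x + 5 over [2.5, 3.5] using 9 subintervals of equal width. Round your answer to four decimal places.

7.0293

Δx = (3.5 − 2.5)/9 = 1/9.
Right endpoints: 47/18, 49/18, 17/6, 53/18, 55/18, 19/6, 59/18, 61/18, 3.5.
f(47/18) = 59851/5832, f(49/18) = 57041/5832, f(17/6) = 1981/216, f(53/18) = 49141/5832, f(55/18) = 43955/5832, f(19/6) = 1403/216, f(59/18) = 30871/5832, f(61/18) = 22877/5832, f(3.5) = 2.375.
Sum = Δx · [f(47/18) + f(49/18) + f(17/6) + ...].
Sum ≈ 7.0293.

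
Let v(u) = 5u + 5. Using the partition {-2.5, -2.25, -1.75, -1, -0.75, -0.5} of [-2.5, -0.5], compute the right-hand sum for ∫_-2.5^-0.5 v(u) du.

Subinterval widths: 0.25, 0.5, 0.75, 0.25, 0.25.
Right endpoints: -2.25, -1.75, -1, -0.75, -0.5.
v(-2.25) = -6.25, v(-1.75) = -3.75, v(-1) = 0, v(-0.75) = 1.25, v(-0.5) = 2.5.
Sum = Σ Δu_i · v(u_i).
Sum = -2.5.

-2.5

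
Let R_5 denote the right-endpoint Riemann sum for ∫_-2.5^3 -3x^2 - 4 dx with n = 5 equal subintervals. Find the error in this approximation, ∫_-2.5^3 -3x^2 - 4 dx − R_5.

7.865

Exact integral: ∫_-2.5^3 f(x) dx = -64.625.
R_5 = -72.49.
Error = -64.625 − (-72.49) = 7.865.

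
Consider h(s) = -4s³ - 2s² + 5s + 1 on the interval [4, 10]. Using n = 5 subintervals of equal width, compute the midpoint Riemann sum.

-10090.08

Δs = (10 − 4)/5 = 1.2.
Midpoints: 4.6, 5.8, 7, 8.2, 9.4.
h(4.6) = -407.664, h(5.8) = -817.728, h(7) = -1434, h(8.2) = -2297.952, h(9.4) = -3451.056.
Sum = Δs · [h(4.6) + h(5.8) + h(7) + h(8.2) + h(9.4)].
Sum = -10090.08.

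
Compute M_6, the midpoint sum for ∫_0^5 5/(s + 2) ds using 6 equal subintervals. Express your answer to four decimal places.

Δs = (5 − 0)/6 = 5/6.
Midpoints: 5/12, 1.25, 25/12, 35/12, 3.75, 55/12.
f(5/12) = 60/29, f(1.25) = 20/13, f(25/12) = 60/49, f(35/12) = 60/59, f(3.75) = 20/23, f(55/12) = 60/79.
Sum = Δs · [f(5/12) + f(1.25) + f(25/12) + ...].
Sum ≈ 6.2316.

6.2316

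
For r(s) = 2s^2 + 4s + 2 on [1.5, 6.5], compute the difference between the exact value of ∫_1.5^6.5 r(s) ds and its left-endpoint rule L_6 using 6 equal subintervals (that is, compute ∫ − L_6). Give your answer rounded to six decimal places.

Exact integral: ∫_1.5^6.5 r(s) ds ≈ 270.83333333.
L_6 ≈ 230.32407407.
Error ≈ 270.83333333 − 230.32407407 ≈ 40.509259.

40.509259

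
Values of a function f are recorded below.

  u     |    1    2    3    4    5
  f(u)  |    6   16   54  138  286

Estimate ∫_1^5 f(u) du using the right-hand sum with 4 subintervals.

494

Δu = 1.
Sum = 1·[16 + 54 + 138 + 286] = 494.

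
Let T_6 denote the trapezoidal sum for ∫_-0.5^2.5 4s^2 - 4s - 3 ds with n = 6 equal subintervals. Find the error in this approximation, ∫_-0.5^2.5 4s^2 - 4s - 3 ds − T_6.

Exact integral: ∫_-0.5^2.5 f(s) ds = 0.
T_6 = 0.5.
Error = 0 − 0.5 = -0.5.

-0.5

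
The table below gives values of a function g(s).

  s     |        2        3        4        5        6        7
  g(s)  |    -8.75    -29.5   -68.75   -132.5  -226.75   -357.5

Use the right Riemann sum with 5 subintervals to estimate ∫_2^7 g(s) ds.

Δs = 1.
Sum = 1·[(-29.5) + (-68.75) + (-132.5) + (-226.75) + (-357.5)] = -815.

-815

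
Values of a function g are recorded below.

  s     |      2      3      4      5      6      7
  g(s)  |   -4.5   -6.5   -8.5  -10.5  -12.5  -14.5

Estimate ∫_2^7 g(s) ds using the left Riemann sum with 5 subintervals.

-42.5

Δs = 1.
Sum = 1·[(-4.5) + (-6.5) + (-8.5) + (-10.5) + (-12.5)] = -42.5.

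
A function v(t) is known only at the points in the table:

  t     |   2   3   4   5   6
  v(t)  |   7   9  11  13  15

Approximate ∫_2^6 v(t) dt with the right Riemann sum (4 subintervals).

48

Δt = 1.
Sum = 1·[9 + 11 + 13 + 15] = 48.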